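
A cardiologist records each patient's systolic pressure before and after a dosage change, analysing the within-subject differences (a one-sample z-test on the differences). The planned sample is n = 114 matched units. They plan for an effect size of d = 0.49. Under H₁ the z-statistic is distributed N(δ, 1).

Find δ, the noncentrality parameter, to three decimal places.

δ = d·√n = 0.49 × √114 = 5.2318

δ ≈ 5.232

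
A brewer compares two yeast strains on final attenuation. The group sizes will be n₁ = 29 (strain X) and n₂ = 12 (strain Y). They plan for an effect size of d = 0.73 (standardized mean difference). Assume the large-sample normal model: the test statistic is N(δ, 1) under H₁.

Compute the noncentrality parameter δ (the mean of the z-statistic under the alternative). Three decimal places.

The noncentrality parameter scales effect size by the design's sample-size factor: δ = d / √(1/n₁ + 1/n₂) = 0.73 / √(1/29 + 1/12) = 2.1268

δ ≈ 2.127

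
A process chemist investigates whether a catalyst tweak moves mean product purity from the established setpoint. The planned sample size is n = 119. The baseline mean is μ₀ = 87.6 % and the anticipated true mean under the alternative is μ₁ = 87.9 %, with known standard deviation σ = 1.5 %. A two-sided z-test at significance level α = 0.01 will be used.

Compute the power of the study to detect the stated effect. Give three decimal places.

Standardized effect: d = |μ₁ − μ₀| / σ = |87.9 − 87.6| / 1.5 = 0.2000
Noncentrality parameter: δ = d·√n = 0.2000 × √119 = 2.1817
Two-sided α = 0.01 → critical value z_{0.005} = 2.576.
Power = Φ(δ − 2.576) + Φ(−δ − 2.576) = Φ(-0.394) + Φ(-4.758) = 0.3468 + 0.0000 = 0.3468.

Power ≈ 0.347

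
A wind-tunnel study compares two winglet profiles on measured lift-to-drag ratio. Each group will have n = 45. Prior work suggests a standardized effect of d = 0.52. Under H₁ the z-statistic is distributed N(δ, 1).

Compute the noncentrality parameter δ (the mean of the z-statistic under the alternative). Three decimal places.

The noncentrality parameter scales effect size by the design's sample-size factor: δ = d·√(n/2) = 0.52 × √(45/2) = 2.4666

δ ≈ 2.467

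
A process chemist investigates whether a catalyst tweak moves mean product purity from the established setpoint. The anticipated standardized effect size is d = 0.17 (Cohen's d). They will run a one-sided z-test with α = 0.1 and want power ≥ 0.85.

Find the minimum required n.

Set Φ(δ − 1.282) = 0.85; then δ − 1.282 = Φ⁻¹(0.85) = 1.036, giving δ = 2.318.
δ = d·√n ⇒ n = (δ/d)² = (2.318 / 0.17)² = 185.92.
Rounding up, n = 186.

n = 186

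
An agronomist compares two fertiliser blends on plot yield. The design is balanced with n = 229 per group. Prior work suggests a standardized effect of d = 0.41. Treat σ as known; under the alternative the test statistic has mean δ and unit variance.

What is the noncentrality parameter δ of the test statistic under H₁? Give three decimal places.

δ ≈ 4.387

The noncentrality parameter scales effect size by the design's sample-size factor: δ = d·√(n/2) = 0.41 × √(229/2) = 4.3872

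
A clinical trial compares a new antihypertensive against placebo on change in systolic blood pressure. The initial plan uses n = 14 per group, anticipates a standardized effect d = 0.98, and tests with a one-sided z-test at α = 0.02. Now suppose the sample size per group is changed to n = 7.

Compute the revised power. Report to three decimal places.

Power ≈ 0.413

With n = 7 per group: δ = d·√(n/2) = 0.98 × √(7/2) = 1.8334. Critical value z_{0.02} = 2.054.
Revised power = Φ(δ − 2.054) = Φ(-0.220) = 0.4128.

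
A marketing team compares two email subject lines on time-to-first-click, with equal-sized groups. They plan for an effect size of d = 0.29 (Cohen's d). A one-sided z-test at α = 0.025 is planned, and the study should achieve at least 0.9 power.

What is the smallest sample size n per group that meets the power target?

Set Φ(δ − 1.960) = 0.9; then δ − 1.960 = Φ⁻¹(0.9) = 1.282, giving δ = 3.242.
δ = d·√(n/2) ⇒ n = 2(δ/d)² = 2 × (3.242 / 0.29)² = 249.88.
Rounding up, n = 250 per group.

n = 250 per group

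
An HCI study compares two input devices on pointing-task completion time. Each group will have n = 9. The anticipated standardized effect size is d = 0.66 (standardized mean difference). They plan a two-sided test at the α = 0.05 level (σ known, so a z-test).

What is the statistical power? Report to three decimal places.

Noncentrality parameter: δ = d·√(n/2) = 0.66 × √(9/2) = 1.4001
Critical value for a two-sided test at α = 0.05: z_{α/2} = 1.960.
Power = Φ(δ − 1.960) + Φ(−δ − 1.960) = Φ(-0.560) + Φ(-3.360) = 0.2878 + 0.0004 = 0.2882.

Power ≈ 0.288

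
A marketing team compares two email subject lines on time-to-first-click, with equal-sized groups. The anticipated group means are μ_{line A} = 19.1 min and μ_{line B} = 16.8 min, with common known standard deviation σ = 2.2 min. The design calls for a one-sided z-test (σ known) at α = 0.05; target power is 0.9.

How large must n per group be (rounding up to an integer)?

n = 16 per group

Standardized effect: d = |μ_{line A} − μ_{line B}| / σ = |19.1 − 16.8| / 2.2 = 1.0455
For power 0.9 need Φ(δ − z_{0.05}) = 0.9, so δ = z_{0.05} + z_{0.10} = 1.645 + 1.282 = 2.926.
δ = d·√(n/2) ⇒ n = 2(δ/d)² = 2 × (2.926 / 1.0455)² = 15.67.
Rounding up, n = 16 per group.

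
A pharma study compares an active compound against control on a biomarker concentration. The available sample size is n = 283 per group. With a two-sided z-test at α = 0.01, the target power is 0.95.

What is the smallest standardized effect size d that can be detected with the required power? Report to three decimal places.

d ≈ 0.355

Required noncentrality: δ = z_{0.005} + z_{0.05} = 2.576 + 1.645 = 4.221.
(The second rejection-region term Φ(−δ − z_{α/2}) is negligible and dropped.)
δ = d·√(n/2) ⇒ d = δ/√(n/2) = 4.221/√(283/2) = 0.3548.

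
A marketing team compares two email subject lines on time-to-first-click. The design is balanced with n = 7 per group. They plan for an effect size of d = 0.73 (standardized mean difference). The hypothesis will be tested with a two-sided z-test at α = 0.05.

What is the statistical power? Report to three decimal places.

Noncentrality parameter: δ = d·√(n/2) = 0.73 × √(7/2) = 1.3657
Critical value for a two-sided test at α = 0.05: z_{α/2} = 1.960.
Power = Φ(δ − 1.960) + Φ(−δ − 1.960) = Φ(-0.594) + Φ(-3.326) = 0.2762 + 0.0004 = 0.2766.

Power ≈ 0.277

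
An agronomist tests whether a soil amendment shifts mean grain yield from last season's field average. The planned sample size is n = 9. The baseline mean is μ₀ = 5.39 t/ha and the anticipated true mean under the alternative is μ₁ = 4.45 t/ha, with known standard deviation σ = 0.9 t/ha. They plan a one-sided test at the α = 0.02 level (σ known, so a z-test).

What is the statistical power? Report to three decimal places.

Standardized effect: d = |μ₁ − μ₀| / σ = |4.45 − 5.39| / 0.9 = 1.0444
Noncentrality parameter: δ = d·√n = 1.0444 × √9 = 3.1333
Critical value for a one-sided test at α = 0.02: z_α = 2.054.
Power = P(Z > 2.054 − δ) = Φ(1.080) = 0.8598.

Power ≈ 0.860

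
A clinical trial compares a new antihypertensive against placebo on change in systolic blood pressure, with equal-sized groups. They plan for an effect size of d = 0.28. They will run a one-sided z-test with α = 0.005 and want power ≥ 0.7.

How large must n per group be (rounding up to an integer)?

For power 0.7 need Φ(δ − z_{0.005}) = 0.7, so δ = z_{0.005} + z_{0.30} = 2.576 + 0.524 = 3.100.
δ = d·√(n/2) ⇒ n = 2(δ/d)² = 2 × (3.100 / 0.28)² = 245.19.
Rounding up, n = 246 per group.

n = 246 per group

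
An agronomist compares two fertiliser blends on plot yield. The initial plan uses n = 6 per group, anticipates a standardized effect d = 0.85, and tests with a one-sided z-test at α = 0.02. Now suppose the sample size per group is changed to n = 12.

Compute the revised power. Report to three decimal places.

With n = 12 per group: δ = d·√(n/2) = 0.85 × √(12/2) = 2.0821. Critical value z_{0.02} = 2.054.
Revised power = P(Z > 2.054 − δ) = Φ(0.028) = 0.5113.

Power ≈ 0.511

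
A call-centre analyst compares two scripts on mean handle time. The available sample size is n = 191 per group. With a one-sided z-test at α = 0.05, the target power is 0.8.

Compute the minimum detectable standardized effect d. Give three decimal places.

d ≈ 0.254

Required noncentrality: δ = z_{0.05} + z_{0.20} = 1.645 + 0.842 = 2.486.
δ = d·√(n/2) ⇒ d = δ/√(n/2) = 2.486/√(191/2) = 0.2544.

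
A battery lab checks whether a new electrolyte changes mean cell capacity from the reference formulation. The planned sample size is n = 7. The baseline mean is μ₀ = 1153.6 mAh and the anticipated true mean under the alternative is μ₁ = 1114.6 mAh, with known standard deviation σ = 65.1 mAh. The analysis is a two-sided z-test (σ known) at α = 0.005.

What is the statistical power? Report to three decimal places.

Standardized effect: d = |μ₁ − μ₀| / σ = |1114.6 − 1153.6| / 65.1 = 0.5991
Noncentrality parameter: δ = d·√n = 0.5991 × √7 = 1.5850
Critical value for a two-sided test at α = 0.005: z_{α/2} = 2.807.
Power = Φ(δ − 2.807) + Φ(−δ − 2.807) = Φ(-1.222) + Φ(-4.392) = 0.1108 + 0.0000 = 0.1109.

Power ≈ 0.111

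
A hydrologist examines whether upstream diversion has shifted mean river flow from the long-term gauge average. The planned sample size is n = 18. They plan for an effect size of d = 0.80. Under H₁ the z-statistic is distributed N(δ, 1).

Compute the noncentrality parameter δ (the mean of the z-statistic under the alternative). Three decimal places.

The noncentrality parameter scales effect size by the design's sample-size factor: δ = d·√n = 0.80 × √18 = 3.3941

δ ≈ 3.394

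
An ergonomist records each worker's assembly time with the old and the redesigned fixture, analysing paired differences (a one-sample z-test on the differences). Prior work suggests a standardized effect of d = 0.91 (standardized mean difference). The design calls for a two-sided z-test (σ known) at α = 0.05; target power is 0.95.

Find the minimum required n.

Set Φ(δ − 1.960) = 0.95; then δ − 1.960 = Φ⁻¹(0.95) = 1.645, giving δ = 3.605.
(The Φ(−δ − z_{α/2}) term is vanishingly small for δ > 0 and is dropped in the standard sample-size formula.)
δ = d·√n ⇒ n = (δ/d)² = (3.605 / 0.91)² = 15.69.
Round up to the next whole unit.

n = 16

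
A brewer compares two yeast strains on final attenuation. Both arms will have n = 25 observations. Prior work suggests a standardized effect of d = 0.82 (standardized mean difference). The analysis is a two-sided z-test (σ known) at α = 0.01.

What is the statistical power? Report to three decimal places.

Power ≈ 0.627

Noncentrality parameter: δ = d·√(n/2) = 0.82 × √(25/2) = 2.8991
Two-sided α = 0.01 → critical value z_{0.005} = 2.576.
Power = Φ(δ − 2.576) + Φ(−δ − 2.576) = Φ(0.323) + Φ(-5.475) = 0.6268 + 0.0000 = 0.6268.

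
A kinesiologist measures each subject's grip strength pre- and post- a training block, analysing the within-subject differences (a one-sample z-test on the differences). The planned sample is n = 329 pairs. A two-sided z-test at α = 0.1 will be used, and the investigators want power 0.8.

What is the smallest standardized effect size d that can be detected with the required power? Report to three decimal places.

d ≈ 0.137

Need Φ(δ − 1.645) = 0.8, so δ = 1.645 + 0.842 = 2.486.
(Lower-tail contribution to power is negligible for δ > 0.)
δ = d·√n ⇒ d = δ/√n = 2.486/√329 = 0.1371.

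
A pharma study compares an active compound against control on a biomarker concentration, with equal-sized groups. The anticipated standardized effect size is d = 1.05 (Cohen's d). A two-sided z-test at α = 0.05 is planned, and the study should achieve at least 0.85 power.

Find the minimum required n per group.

For power 0.85 need Φ(δ − z_{0.025}) = 0.85, so δ = z_{0.025} + z_{0.15} = 1.960 + 1.036 = 2.996.
(The Φ(−δ − z_{α/2}) term is vanishingly small for δ > 0 and is dropped in the standard sample-size formula.)
δ = d·√(n/2) ⇒ n = 2(δ/d)² = 2 × (2.996 / 1.05)² = 16.29.
Rounding up, n = 17 per group.

n = 17 per group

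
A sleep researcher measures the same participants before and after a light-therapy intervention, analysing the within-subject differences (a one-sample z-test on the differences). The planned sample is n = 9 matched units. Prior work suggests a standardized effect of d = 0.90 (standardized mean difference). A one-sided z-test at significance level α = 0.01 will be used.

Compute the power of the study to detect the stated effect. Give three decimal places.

Power ≈ 0.646

Noncentrality parameter: δ = d·√n = 0.90 × √9 = 2.7000
One-sided α = 0.01 → critical value z_{0.01} = 2.326.
Power = Φ(δ − 2.326) = Φ(0.374) = 0.6457.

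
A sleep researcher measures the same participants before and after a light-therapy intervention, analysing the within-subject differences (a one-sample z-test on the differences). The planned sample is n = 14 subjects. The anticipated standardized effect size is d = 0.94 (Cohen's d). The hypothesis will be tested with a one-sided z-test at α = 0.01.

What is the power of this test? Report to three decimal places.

Noncentrality parameter: δ = d·√n = 0.94 × √14 = 3.5172
One-sided α = 0.01 → critical value z_{0.01} = 2.326.
Power = Φ(δ − 2.326) = Φ(1.191) = 0.8831.

Power ≈ 0.883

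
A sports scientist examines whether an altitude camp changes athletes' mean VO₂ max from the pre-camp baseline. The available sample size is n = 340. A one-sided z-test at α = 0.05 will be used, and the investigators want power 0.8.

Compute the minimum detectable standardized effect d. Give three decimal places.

Need Φ(δ − 1.645) = 0.8, so δ = 1.645 + 0.842 = 2.486.
δ = d·√n ⇒ d = δ/√n = 2.486/√340 = 0.1348.

d ≈ 0.135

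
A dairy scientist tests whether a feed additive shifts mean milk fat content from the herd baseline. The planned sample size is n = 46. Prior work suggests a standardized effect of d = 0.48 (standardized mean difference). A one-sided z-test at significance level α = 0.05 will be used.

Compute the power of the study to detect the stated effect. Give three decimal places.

Noncentrality parameter: δ = d·√n = 0.48 × √46 = 3.2555
One-sided α = 0.05 → critical value z_{0.05} = 1.645.
Power = Φ(δ − 1.645) = Φ(1.611) = 0.9464.

Power ≈ 0.946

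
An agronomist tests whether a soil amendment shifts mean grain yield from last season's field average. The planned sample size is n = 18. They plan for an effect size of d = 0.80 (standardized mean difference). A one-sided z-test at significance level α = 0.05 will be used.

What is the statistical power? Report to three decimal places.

Power ≈ 0.960

Noncentrality parameter: δ = d·√n = 0.80 × √18 = 3.3941
One-sided α = 0.05 → critical value z_{0.05} = 1.645.
Power = P(Z > 1.645 − δ) = Φ(1.749) = 0.9599.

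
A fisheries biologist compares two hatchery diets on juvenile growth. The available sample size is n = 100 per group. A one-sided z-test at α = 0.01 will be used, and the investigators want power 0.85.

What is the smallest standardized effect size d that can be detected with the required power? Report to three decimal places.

d ≈ 0.476

Required noncentrality: δ = z_{0.01} + z_{0.15} = 2.326 + 1.036 = 3.363.
δ = d·√(n/2) ⇒ d = δ/√(n/2) = 3.363/√(100/2) = 0.4756.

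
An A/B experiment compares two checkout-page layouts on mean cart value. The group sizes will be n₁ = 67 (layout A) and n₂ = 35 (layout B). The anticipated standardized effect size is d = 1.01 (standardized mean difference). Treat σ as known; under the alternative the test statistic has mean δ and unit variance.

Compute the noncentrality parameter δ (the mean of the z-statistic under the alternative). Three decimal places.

δ ≈ 4.843

The noncentrality parameter scales effect size by the design's sample-size factor: δ = d / √(1/n₁ + 1/n₂) = 1.01 / √(1/67 + 1/35) = 4.8428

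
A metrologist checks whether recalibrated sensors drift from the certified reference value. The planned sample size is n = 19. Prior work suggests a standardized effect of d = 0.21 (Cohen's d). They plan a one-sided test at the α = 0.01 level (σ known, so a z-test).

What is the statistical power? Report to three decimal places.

Power ≈ 0.079

Noncentrality parameter: δ = d·√n = 0.21 × √19 = 0.9154
One-sided α = 0.01 → critical value z_{0.01} = 2.326.
Power = Φ(δ − 2.326) = Φ(-1.411) = 0.0791.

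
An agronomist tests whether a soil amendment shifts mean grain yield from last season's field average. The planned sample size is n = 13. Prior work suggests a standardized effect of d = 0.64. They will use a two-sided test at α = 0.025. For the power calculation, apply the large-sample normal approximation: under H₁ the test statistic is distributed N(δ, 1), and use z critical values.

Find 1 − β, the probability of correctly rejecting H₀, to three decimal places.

Noncentrality parameter: λ = d·√n = 0.64 × √13 = 2.3076
Critical value for a two-sided test at α = 0.025: z_{α/2} = 2.241.
Power = Φ(λ − 2.241) + Φ(−λ − 2.241) = Φ(0.066) + Φ(-4.549) = 0.5264 + 0.0000 = 0.5264.

Power ≈ 0.526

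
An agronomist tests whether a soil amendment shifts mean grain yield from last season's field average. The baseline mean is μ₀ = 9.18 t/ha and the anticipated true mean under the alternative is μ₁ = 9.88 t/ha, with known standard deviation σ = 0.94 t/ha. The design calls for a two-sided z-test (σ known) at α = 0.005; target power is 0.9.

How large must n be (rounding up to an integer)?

Standardized effect: d = |μ₁ − μ₀| / σ = |9.88 − 9.18| / 0.94 = 0.7447
Set Φ(δ − 2.807) = 0.9; then δ − 2.807 = Φ⁻¹(0.9) = 1.282, giving δ = 4.089.
(The Φ(−δ − z_{α/2}) term is vanishingly small for δ > 0 and is dropped in the standard sample-size formula.)
δ = d·√n ⇒ n = (δ/d)² = (4.089 / 0.7447)² = 30.14.
Round up to the next whole unit.

n = 31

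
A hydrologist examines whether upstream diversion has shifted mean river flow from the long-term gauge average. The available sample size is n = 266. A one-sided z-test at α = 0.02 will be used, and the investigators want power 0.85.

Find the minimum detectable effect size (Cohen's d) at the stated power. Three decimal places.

Required noncentrality: δ = z_{0.02} + z_{0.15} = 2.054 + 1.036 = 3.090.
δ = d·√n ⇒ d = δ/√n = 3.090/√266 = 0.1895.

d ≈ 0.189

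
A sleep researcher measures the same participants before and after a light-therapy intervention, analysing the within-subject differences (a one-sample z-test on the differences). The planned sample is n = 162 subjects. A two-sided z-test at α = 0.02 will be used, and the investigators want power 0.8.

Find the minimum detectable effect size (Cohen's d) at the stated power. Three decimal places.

Need Φ(δ − 2.326) = 0.8, so δ = 2.326 + 0.842 = 3.168.
(Lower-tail contribution to power is negligible for δ > 0.)
δ = d·√n ⇒ d = δ/√n = 3.168/√162 = 0.2489.

d ≈ 0.249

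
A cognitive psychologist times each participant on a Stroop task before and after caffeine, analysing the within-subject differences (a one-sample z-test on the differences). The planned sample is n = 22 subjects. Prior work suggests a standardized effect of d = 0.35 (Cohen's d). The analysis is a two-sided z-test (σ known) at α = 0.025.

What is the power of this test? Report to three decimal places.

Noncentrality parameter: λ = d·√n = 0.35 × √22 = 1.6416
Critical value for a two-sided test at α = 0.025: z_{α/2} = 2.241.
Power = Φ(λ − 2.241) + Φ(−λ − 2.241) = Φ(-0.600) + Φ(-3.883) = 0.2743 + 0.0001 = 0.2744.

Power ≈ 0.274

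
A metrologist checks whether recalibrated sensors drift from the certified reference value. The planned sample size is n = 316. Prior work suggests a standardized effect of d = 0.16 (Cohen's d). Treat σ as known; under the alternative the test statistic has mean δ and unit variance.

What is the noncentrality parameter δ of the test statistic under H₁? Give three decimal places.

δ = d·√n = 0.16 × √316 = 2.8442

δ ≈ 2.844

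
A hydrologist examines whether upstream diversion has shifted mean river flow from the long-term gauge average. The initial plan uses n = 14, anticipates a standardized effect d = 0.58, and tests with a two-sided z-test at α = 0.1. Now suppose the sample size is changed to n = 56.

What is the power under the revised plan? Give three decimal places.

Power ≈ 0.996

With n = 56: δ = d·√n = 0.58 × √56 = 4.3403. Critical value z_{0.05} = 1.645.
Revised power = Φ(δ − 1.645) + Φ(−δ − 1.645) = Φ(2.695) + Φ(-5.985) = 0.9965 + 0.0000 = 0.9965.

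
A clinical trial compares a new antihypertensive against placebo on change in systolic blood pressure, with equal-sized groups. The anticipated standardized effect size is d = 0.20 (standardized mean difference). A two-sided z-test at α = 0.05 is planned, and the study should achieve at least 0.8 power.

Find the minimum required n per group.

n = 393 per group

Set Φ(δ − 1.960) = 0.8; then δ − 1.960 = Φ⁻¹(0.8) = 0.842, giving δ = 2.802.
(The Φ(−δ − z_{α/2}) term is vanishingly small for δ > 0 and is dropped in the standard sample-size formula.)
δ = d·√(n/2) ⇒ n = 2(δ/d)² = 2 × (2.802 / 0.20)² = 392.44.
Round up to the next whole unit.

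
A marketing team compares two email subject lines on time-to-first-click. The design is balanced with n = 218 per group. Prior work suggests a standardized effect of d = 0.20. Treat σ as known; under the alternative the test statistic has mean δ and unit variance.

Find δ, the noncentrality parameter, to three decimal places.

δ ≈ 2.088

The noncentrality parameter scales effect size by the design's sample-size factor: δ = d·√(n/2) = 0.20 × √(218/2) = 2.0881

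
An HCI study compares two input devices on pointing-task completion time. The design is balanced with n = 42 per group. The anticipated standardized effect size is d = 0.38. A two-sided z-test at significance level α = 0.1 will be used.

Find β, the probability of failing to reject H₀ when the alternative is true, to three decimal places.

β ≈ 0.461

Noncentrality parameter: δ = d·√(n/2) = 0.38 × √(42/2) = 1.7414
Two-sided α = 0.1 → critical value z_{0.05} = 1.645.
Power = Φ(δ − 1.645) + Φ(−δ − 1.645) = Φ(0.097) + Φ(-3.386) = 0.5384 + 0.0004 = 0.5388.
Type II error: β = 1 − power = 1 − 0.5388 = 0.4612.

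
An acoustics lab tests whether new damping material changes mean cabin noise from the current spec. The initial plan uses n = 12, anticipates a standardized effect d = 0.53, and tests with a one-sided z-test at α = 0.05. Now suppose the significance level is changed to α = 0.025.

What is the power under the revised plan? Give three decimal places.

Power ≈ 0.451

δ = d·√n = 0.53 × √12 = 1.8360 (unchanged). New critical value: z_{0.025} = 1.960.
Revised power = P(Z > 1.960 − δ) = Φ(-0.124) = 0.4507.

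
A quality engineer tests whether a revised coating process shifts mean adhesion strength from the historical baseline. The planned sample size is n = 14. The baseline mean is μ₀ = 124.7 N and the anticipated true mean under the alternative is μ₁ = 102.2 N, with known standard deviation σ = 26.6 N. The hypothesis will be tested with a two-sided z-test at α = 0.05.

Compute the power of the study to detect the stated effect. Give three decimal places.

Power ≈ 0.886

Standardized effect: d = |μ₁ − μ₀| / σ = |102.2 − 124.7| / 26.6 = 0.8459
Noncentrality parameter: δ = d·√n = 0.8459 × √14 = 3.1649
Two-sided α = 0.05 → critical value z_{0.025} = 1.960.
Power = Φ(δ − 1.960) + Φ(−δ − 1.960) = Φ(1.205) + Φ(-5.125) = 0.8859 + 0.0000 = 0.8859.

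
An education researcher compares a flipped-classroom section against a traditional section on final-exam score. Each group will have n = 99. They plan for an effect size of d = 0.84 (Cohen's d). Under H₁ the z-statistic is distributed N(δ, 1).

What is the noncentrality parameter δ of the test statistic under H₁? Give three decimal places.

δ ≈ 5.910

δ = d·√(n/2) = 0.84 × √(99/2) = 5.9099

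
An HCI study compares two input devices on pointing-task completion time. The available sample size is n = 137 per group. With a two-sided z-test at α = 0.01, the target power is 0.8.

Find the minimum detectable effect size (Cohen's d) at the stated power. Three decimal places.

Need Φ(δ − 2.576) = 0.8, so δ = 2.576 + 0.842 = 3.417.
(The second rejection-region term Φ(−δ − z_{α/2}) is negligible and dropped.)
δ = d·√(n/2) ⇒ d = δ/√(n/2) = 3.417/√(137/2) = 0.4129.

d ≈ 0.413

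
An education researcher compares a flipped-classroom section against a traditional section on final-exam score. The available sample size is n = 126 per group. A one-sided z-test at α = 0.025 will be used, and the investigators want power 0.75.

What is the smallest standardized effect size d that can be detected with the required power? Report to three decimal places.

d ≈ 0.332

Required noncentrality: δ = z_{0.025} + z_{0.25} = 1.960 + 0.674 = 2.634.
δ = d·√(n/2) ⇒ d = δ/√(n/2) = 2.634/√(126/2) = 0.3319.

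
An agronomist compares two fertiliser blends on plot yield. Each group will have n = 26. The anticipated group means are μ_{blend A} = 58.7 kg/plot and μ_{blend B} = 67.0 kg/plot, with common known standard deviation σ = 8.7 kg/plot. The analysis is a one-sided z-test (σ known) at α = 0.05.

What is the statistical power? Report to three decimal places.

Power ≈ 0.964

Standardized effect: d = |μ_{blend A} − μ_{blend B}| / σ = |58.7 − 67.0| / 8.7 = 0.9540
Noncentrality parameter: δ = d·√(n/2) = 0.9540 × √(26/2) = 3.4398
One-sided α = 0.05 → critical value z_{0.05} = 1.645.
Power = Φ(δ − 1.645) = Φ(1.795) = 0.9637.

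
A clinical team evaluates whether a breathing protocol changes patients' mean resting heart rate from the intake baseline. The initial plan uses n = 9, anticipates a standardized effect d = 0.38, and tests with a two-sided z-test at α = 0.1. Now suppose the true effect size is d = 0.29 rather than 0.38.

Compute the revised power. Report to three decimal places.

With d = 0.29: δ = d·√n = 0.29 × √9 = 0.8700. Critical value z_{0.05} = 1.645.
Revised power = Φ(δ − 1.645) + Φ(−δ − 1.645) = Φ(-0.775) + Φ(-2.515) = 0.2192 + 0.0060 = 0.2252.

Power ≈ 0.225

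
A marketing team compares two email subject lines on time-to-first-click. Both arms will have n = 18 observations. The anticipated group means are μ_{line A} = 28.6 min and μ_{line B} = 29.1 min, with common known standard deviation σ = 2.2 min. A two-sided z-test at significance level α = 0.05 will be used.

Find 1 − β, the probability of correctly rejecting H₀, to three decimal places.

Power ≈ 0.105

Standardized effect: d = |μ_{line A} − μ_{line B}| / σ = |28.6 − 29.1| / 2.2 = 0.2273
Noncentrality parameter: δ = d·√(n/2) = 0.2273 × √(18/2) = 0.6818
Critical value for a two-sided test at α = 0.05: z_{α/2} = 1.960.
Power = Φ(δ − 1.960) + Φ(−δ − 1.960) = Φ(-1.278) + Φ(-2.642) = 0.1006 + 0.0041 = 0.1047.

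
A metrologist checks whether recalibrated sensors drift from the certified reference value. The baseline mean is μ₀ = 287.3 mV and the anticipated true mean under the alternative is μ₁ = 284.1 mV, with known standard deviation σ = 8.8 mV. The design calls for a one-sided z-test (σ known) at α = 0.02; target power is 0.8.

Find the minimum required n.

n = 64

Standardized effect: d = |μ₁ − μ₀| / σ = |284.1 − 287.3| / 8.8 = 0.3636
Set Φ(δ − 2.054) = 0.8; then δ − 2.054 = Φ⁻¹(0.8) = 0.842, giving δ = 2.895.
δ = d·√n ⇒ n = (δ/d)² = (2.895 / 0.3636)² = 63.40.
Round up to the next whole unit.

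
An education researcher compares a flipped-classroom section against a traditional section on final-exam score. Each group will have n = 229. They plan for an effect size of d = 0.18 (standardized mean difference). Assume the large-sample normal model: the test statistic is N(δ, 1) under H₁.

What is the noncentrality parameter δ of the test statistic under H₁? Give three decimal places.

δ = d·√(n/2) = 0.18 × √(229/2) = 1.9261

δ ≈ 1.926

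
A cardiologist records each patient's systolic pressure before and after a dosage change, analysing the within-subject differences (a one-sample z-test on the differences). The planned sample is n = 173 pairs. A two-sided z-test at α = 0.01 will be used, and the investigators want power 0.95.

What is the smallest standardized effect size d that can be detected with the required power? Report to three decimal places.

d ≈ 0.321

Need Φ(δ − 2.576) = 0.95, so δ = 2.576 + 1.645 = 4.221.
(Lower-tail contribution to power is negligible for δ > 0.)
δ = d·√n ⇒ d = δ/√n = 4.221/√173 = 0.3209.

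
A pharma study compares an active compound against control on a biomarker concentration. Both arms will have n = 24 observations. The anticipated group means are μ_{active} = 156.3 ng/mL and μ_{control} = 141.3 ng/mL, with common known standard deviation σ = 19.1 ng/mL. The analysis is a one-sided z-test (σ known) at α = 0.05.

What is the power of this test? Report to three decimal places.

Standardized effect: d = |μ_{active} − μ_{control}| / σ = |156.3 − 141.3| / 19.1 = 0.7853
Noncentrality parameter: δ = d·√(n/2) = 0.7853 × √(24/2) = 2.7205
One-sided α = 0.05 → critical value z_{0.05} = 1.645.
Power = Φ(δ − 1.645) = Φ(1.076) = 0.8590.

Power ≈ 0.859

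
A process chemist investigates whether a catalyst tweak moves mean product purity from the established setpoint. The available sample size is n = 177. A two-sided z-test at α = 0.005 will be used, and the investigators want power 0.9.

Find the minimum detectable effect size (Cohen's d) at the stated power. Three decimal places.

Required noncentrality: δ = z_{0.0025} + z_{0.10} = 2.807 + 1.282 = 4.089.
(Lower-tail contribution to power is negligible for δ > 0.)
δ = d·√n ⇒ d = δ/√n = 4.089/√177 = 0.3073.

d ≈ 0.307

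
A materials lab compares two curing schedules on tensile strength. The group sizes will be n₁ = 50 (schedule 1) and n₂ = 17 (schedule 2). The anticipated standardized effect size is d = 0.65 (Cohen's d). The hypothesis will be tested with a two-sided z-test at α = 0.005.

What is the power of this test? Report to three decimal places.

Power ≈ 0.311

Noncentrality parameter: δ = d / √(1/n₁ + 1/n₂) = 0.65 / √(1/50 + 1/17) = 2.3152
Two-sided α = 0.005 → critical value z_{0.0025} = 2.807.
Power = Φ(δ − 2.807) + Φ(−δ − 2.807) = Φ(-0.492) + Φ(-5.122) = 0.3114 + 0.0000 = 0.3114.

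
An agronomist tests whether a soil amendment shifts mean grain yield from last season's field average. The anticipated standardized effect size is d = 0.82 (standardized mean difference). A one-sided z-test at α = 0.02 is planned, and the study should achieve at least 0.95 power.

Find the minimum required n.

n = 21

For power 0.95 need Φ(δ − z_{0.02}) = 0.95, so δ = z_{0.02} + z_{0.05} = 2.054 + 1.645 = 3.699.
δ = d·√n ⇒ n = (δ/d)² = (3.699 / 0.82)² = 20.34.
Round up to the next whole unit.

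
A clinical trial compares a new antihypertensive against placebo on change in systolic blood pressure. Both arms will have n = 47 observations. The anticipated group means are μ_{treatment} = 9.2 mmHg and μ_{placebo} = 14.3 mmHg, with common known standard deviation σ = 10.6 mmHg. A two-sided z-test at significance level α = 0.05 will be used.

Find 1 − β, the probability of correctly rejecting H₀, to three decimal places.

Standardized effect: d = |μ_{treatment} − μ_{placebo}| / σ = |9.2 − 14.3| / 10.6 = 0.4811
Noncentrality parameter: δ = d·√(n/2) = 0.4811 × √(47/2) = 2.3324
Two-sided α = 0.05 → critical value z_{0.025} = 1.960.
Power = Φ(δ − 1.960) + Φ(−δ − 1.960) = Φ(0.372) + Φ(-4.292) = 0.6452 + 0.0000 = 0.6452.

Power ≈ 0.645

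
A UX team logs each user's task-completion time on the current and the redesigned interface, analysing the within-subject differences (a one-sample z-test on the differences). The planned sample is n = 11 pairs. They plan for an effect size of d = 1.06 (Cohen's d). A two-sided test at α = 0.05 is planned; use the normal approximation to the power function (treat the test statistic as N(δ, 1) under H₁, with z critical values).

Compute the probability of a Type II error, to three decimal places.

Noncentrality parameter: δ = d·√n = 1.06 × √11 = 3.5156
Two-sided α = 0.05 → critical value z_{0.025} = 1.960.
Power = Φ(δ − 1.960) + Φ(−δ − 1.960) = Φ(1.556) + Φ(-5.476) = 0.9401 + 0.0000 = 0.9401.
Type II error: β = 1 − power = 1 − 0.9401 = 0.0599.

β ≈ 0.060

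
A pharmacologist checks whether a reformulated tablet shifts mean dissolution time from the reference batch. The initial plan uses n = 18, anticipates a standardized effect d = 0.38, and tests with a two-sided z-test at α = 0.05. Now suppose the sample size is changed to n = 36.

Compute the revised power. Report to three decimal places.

With n = 36: δ = d·√n = 0.38 × √36 = 2.2800. Critical value z_{0.025} = 1.960.
Revised power = Φ(δ − 1.960) + Φ(−δ − 1.960) = Φ(0.320) + Φ(-4.240) = 0.6255 + 0.0000 = 0.6255.

Power ≈ 0.626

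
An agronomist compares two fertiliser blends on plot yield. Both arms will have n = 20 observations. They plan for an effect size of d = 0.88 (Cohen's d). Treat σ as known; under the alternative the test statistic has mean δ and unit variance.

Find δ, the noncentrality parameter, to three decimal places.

The noncentrality parameter scales effect size by the design's sample-size factor: δ = d·√(n/2) = 0.88 × √(20/2) = 2.7828

δ ≈ 2.783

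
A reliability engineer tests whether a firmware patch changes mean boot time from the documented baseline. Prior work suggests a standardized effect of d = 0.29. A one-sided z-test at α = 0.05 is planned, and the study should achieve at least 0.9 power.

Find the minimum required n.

n = 102

For power 0.9 need Φ(δ − z_{0.05}) = 0.9, so δ = z_{0.05} + z_{0.10} = 1.645 + 1.282 = 2.926.
δ = d·√n ⇒ n = (δ/d)² = (2.926 / 0.29)² = 101.83.
Rounding up, n = 102.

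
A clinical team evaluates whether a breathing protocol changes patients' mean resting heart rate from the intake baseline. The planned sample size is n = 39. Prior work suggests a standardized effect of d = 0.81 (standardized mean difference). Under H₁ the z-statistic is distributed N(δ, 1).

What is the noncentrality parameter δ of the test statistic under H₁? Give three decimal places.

The noncentrality parameter scales effect size by the design's sample-size factor: δ = d·√n = 0.81 × √39 = 5.0584

δ ≈ 5.058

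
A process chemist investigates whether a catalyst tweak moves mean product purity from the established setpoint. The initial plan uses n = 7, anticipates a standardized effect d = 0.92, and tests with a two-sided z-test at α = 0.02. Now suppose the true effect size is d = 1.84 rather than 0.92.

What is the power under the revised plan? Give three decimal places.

Power ≈ 0.994

With d = 1.84: δ = d·√n = 1.84 × √7 = 4.8682. Critical value z_{0.01} = 2.326.
Revised power = Φ(δ − 2.326) + Φ(−δ − 2.326) = Φ(2.542) + Φ(-7.195) = 0.9945 + 0.0000 = 0.9945.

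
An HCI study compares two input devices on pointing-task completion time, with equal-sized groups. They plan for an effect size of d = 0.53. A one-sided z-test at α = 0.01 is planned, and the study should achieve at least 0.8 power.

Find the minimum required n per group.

n = 72 per group

For power 0.8 need Φ(δ − z_{0.01}) = 0.8, so δ = z_{0.01} + z_{0.20} = 2.326 + 0.842 = 3.168.
δ = d·√(n/2) ⇒ n = 2(δ/d)² = 2 × (3.168 / 0.53)² = 71.46.
Round up to the next whole unit.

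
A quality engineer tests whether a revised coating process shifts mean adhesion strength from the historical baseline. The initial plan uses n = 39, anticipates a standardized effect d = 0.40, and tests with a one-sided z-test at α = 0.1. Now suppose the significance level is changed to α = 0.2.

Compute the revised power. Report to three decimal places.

Power ≈ 0.951

δ = d·√n = 0.40 × √39 = 2.4980 (unchanged). New critical value: z_{0.2} = 0.842.
Revised power = P(Z > 0.842 − δ) = Φ(1.656) = 0.9512.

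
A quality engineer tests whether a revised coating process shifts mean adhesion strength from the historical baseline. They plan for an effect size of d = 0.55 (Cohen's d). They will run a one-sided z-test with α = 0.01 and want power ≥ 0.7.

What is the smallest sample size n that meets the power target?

Set Φ(δ − 2.326) = 0.7; then δ − 2.326 = Φ⁻¹(0.7) = 0.524, giving δ = 2.851.
δ = d·√n ⇒ n = (δ/d)² = (2.851 / 0.55)² = 26.87.
Rounding up, n = 27.

n = 27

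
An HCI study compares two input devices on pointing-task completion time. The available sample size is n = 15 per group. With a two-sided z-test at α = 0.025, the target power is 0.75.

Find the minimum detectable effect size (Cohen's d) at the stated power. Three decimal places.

d ≈ 1.065

Need Φ(δ − 2.241) = 0.75, so δ = 2.241 + 0.674 = 2.916.
(The second rejection-region term Φ(−δ − z_{α/2}) is negligible and dropped.)
δ = d·√(n/2) ⇒ d = δ/√(n/2) = 2.916/√(15/2) = 1.0647.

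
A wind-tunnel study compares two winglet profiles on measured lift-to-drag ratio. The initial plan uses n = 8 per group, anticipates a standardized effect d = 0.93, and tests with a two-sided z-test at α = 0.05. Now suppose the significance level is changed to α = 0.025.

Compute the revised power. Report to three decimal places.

δ = d·√(n/2) = 0.93 × √(8/2) = 1.8600 (unchanged). New critical value: z_{0.0125} = 2.241.
Revised power = Φ(δ − 2.241) + Φ(−δ − 2.241) = Φ(-0.381) + Φ(-4.101) = 0.3515 + 0.0000 = 0.3515.

Power ≈ 0.351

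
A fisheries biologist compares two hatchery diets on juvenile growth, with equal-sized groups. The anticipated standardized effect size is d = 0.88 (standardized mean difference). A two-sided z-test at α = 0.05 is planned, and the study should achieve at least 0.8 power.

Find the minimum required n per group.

n = 21 per group

For power 0.8 need Φ(δ − z_{0.025}) = 0.8, so δ = z_{0.025} + z_{0.20} = 1.960 + 0.842 = 2.802.
(Ignoring the negligible lower-tail rejection probability gives the usual closed-form inversion.)
δ = d·√(n/2) ⇒ n = 2(δ/d)² = 2 × (2.802 / 0.88)² = 20.27.
Rounding up, n = 21 per group.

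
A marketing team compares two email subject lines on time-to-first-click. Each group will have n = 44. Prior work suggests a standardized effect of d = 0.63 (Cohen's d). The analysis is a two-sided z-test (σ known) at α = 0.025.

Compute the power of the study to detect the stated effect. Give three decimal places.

Power ≈ 0.762

Noncentrality parameter: δ = d·√(n/2) = 0.63 × √(44/2) = 2.9550
Two-sided α = 0.025 → critical value z_{0.0125} = 2.241.
Power = Φ(δ − 2.241) + Φ(−δ − 2.241) = Φ(0.714) + Φ(-5.196) = 0.7623 + 0.0000 = 0.7623.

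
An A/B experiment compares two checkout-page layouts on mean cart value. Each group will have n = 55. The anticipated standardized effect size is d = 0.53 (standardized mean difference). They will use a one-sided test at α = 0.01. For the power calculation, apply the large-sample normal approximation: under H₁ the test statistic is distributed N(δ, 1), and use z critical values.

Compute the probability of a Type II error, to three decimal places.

β ≈ 0.325

Noncentrality parameter: δ = d·√(n/2) = 0.53 × √(55/2) = 2.7793
One-sided α = 0.01 → critical value z_{0.01} = 2.326.
Power = P(Z > 2.326 − δ) = Φ(0.453) = 0.6747.
Type II error: β = 1 − power = 1 − 0.6747 = 0.3253.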